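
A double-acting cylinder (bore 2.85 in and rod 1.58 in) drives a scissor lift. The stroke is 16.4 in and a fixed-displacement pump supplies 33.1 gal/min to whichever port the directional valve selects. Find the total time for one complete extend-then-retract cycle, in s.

Cap-side area A_cap = π/4 × (2.85 in)² = 6.379 in^2
Rod-side annular area A_ann = π/4 × (2.85² − 1.58²) = 4.419 in^2
t_ext = A_cap·L/Q = 0.8210 s
t_ret = A_ann·L/Q = 0.5687 s
t_cycle = t_ext + t_ret

t ≈ 1.39 s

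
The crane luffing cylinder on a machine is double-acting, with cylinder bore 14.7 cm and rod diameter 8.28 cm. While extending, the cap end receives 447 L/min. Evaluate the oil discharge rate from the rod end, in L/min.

Cap-side area A_cap = π/4 × (14.7 cm)² = 169.7 cm^2
Rod-side annular area A_ann = π/4 × (14.7² − 8.28²) = 115.9 cm^2
Piston speed v = Q_in/A_cap; rod-end outflow Q_out = v × A_ann = Q_in × A_ann/A_cap.

Q_out ≈ 305 L/min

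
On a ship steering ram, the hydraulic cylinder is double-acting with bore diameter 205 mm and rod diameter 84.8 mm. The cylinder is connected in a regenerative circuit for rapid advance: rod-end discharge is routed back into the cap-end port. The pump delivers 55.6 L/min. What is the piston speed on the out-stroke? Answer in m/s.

In regeneration the rod-end outflow joins the pump flow into the cap end, so the net volume the pump must supply per unit advance equals the rod cross-section area.
Rod cross-section A_rod = π/4 × (84.8 mm)² = 5648 mm^2
v = Q_pump / A_rod

v ≈ 0.164 m/s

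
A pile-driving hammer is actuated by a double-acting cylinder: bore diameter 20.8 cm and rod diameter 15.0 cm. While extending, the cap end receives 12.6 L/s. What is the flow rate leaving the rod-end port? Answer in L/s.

Q_out ≈ 6.05 L/s

Cap-side area A_cap = π/4 × (20.8 cm)² = 339.8 cm^2
Rod-side annular area A_ann = π/4 × (20.8² − 15.0²) = 163.1 cm^2
Piston speed v = Q_in/A_cap; rod-end outflow Q_out = v × A_ann = Q_in × A_ann/A_cap.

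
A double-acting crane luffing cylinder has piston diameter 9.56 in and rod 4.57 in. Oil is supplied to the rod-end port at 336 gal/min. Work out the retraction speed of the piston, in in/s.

Rod-side annular area A_ann = π/4 × (9.56² − 4.57²) = 55.38 in^2
Flow into the rod-end port fills the annular volume.
v = Q / A

v ≈ 23.4 in/s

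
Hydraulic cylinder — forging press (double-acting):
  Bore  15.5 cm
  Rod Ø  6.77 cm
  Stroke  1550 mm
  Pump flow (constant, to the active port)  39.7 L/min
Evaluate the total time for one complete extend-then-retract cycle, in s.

Cap-side area A_cap = π/4 × (15.5 cm)² = 188.7 cm^2
Rod-side annular area A_ann = π/4 × (15.5² − 6.77²) = 152.7 cm^2
t_ext = A_cap·L/Q = 44.20 s
t_ret = A_ann·L/Q = 35.77 s
t_cycle = t_ext + t_ret

t ≈ 80.0 s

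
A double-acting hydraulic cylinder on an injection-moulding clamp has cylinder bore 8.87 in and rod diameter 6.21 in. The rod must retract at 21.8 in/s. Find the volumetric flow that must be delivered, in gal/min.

Q ≈ 178 gal/min

Rod-side annular area A_ann = π/4 × (8.87² − 6.21²) = 31.50 in^2
Q = A × v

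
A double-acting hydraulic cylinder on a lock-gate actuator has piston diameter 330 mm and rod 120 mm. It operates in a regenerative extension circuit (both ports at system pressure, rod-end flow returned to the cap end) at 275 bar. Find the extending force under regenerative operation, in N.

With equal pressure on both faces, forces on the annular region cancel; the net push is pressure × rod cross-section.
Rod cross-section A_rod = π/4 × (120 mm)² = 11310 mm^2
F = P × A_rod

F ≈ 3.11e5 N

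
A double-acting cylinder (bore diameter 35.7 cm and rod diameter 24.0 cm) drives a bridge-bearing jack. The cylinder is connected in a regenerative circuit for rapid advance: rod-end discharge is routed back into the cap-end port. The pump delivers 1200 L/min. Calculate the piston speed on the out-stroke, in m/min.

In regeneration the rod-end outflow joins the pump flow into the cap end, so the net volume the pump must supply per unit advance equals the rod cross-section area.
Rod cross-section A_rod = π/4 × (24.0 cm)² = 452.4 cm^2
v = Q_pump / A_rod

v ≈ 26.5 m/min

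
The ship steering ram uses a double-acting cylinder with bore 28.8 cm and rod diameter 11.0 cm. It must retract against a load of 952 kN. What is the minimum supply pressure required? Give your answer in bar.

Rod-side annular area A_ann = π/4 × (28.8² − 11.0²) = 556.4 cm^2
Retraction: pressure acts on the annular area.
P = F / A = 952 kN / A

P ≈ 171 bar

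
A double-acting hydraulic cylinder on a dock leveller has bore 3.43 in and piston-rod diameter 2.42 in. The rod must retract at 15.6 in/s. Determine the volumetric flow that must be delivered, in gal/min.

Rod-side annular area A_ann = π/4 × (3.43² − 2.42²) = 4.641 in^2
Q = A × v

Q ≈ 18.8 gal/min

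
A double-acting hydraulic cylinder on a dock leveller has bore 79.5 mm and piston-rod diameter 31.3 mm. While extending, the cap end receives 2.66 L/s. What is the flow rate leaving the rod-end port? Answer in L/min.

Cap-side area A_cap = π/4 × (79.5 mm)² = 4964 mm^2
Rod-side annular area A_ann = π/4 × (79.5² − 31.3²) = 4194 mm^2
Piston speed v = Q_in/A_cap; rod-end outflow Q_out = v × A_ann = Q_in × A_ann/A_cap.

Q_out ≈ 135 L/min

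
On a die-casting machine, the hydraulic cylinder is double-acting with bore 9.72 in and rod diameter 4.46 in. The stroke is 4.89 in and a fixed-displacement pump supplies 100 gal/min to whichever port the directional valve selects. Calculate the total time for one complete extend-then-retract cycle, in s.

t ≈ 1.69 s

Cap-side area A_cap = π/4 × (9.72 in)² = 74.20 in^2
Rod-side annular area A_ann = π/4 × (9.72² − 4.46²) = 58.58 in^2
t_ext = A_cap·L/Q = 0.9425 s
t_ret = A_ann·L/Q = 0.7440 s
t_cycle = t_ext + t_ret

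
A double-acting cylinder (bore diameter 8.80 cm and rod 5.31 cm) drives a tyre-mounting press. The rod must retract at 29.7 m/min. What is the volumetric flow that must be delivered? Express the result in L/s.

Q ≈ 1.91 L/s

Rod-side annular area A_ann = π/4 × (8.80² − 5.31²) = 38.68 cm^2
Q = A × v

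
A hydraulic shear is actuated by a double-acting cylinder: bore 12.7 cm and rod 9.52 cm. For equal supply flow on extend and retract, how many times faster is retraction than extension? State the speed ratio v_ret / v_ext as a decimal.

Cap-side area A_cap = π/4 × (12.7 cm)² = 126.7 cm^2
Rod-side annular area A_ann = π/4 × (12.7² − 9.52²) = 55.50 cm^2
For equal Q, v ∝ 1/A, so v_ret/v_ext = A_cap/A_ann.

v_ret/v_ext ≈ 2.28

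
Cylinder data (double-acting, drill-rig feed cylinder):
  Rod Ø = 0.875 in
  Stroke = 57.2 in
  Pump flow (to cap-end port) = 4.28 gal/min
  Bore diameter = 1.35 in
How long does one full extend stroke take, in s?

Cap-side area A_cap = π/4 × (1.35 in)² = 1.431 in^2
Swept volume V = A × L; t = V / Q = A·L / Q

t ≈ 4.97 s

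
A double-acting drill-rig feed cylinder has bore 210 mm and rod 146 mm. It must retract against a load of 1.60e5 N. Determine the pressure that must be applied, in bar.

Rod-side annular area A_ann = π/4 × (210² − 146²) = 17890 mm^2
Retraction: pressure acts on the annular area.
P = F / A = 1.60e5 N / A

P ≈ 89.4 bar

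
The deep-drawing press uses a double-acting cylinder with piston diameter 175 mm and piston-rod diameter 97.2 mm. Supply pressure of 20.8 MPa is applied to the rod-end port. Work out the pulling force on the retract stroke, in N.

F ≈ 3.46e5 N

Rod-side annular area A_ann = π/4 × (175² − 97.2²) = 16630 mm^2
On retraction the pressure acts on the annular area (bore minus rod).
F = P × A_ann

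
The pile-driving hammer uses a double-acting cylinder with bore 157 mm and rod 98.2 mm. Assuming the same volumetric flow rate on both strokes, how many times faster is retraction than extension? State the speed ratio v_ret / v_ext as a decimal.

v_ret/v_ext ≈ 1.64

Cap-side area A_cap = π/4 × (157 mm)² = 19360 mm^2
Rod-side annular area A_ann = π/4 × (157² − 98.2²) = 11790 mm^2
For equal Q, v ∝ 1/A, so v_ret/v_ext = A_cap/A_ann.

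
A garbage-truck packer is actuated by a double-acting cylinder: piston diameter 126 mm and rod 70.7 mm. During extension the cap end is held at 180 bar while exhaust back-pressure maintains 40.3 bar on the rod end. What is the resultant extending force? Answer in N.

Cap-side area A_cap = π/4 × (126 mm)² = 12470 mm^2
Rod-side annular area A_ann = π/4 × (126² − 70.7²) = 8543 mm^2
Net thrust = P_cap·A_cap − P_rod·A_ann = 2.244e5 N − 34430 N

F ≈ 1.90e5 N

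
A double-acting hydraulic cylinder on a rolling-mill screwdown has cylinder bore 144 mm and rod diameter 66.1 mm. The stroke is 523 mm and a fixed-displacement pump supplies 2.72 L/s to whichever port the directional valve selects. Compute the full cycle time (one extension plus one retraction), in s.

Cap-side area A_cap = π/4 × (144 mm)² = 16290 mm^2
Rod-side annular area A_ann = π/4 × (144² − 66.1²) = 12850 mm^2
t_ext = A_cap·L/Q = 3.131 s
t_ret = A_ann·L/Q = 2.472 s
t_cycle = t_ext + t_ret

t ≈ 5.60 s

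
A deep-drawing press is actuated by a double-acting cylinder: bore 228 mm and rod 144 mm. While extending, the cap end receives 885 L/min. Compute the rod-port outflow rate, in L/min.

Cap-side area A_cap = π/4 × (228 mm)² = 40830 mm^2
Rod-side annular area A_ann = π/4 × (228² − 144²) = 24540 mm^2
Piston speed v = Q_in/A_cap; rod-end outflow Q_out = v × A_ann = Q_in × A_ann/A_cap.

Q_out ≈ 532 L/min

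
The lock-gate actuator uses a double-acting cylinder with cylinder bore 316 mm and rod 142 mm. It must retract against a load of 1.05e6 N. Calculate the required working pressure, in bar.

Rod-side annular area A_ann = π/4 × (316² − 142²) = 62590 mm^2
Retraction: pressure acts on the annular area.
P = F / A = 1.05e6 N / A

P ≈ 168 bar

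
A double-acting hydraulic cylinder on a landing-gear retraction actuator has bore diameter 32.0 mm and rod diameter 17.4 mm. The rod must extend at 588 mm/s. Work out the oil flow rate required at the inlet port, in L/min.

Cap-side area A_cap = π/4 × (32.0 mm)² = 804.2 mm^2
Q = A × v

Q ≈ 28.4 L/min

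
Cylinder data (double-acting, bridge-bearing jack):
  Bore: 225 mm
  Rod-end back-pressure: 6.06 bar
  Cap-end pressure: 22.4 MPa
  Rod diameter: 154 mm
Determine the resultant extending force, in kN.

F ≈ 878 kN

Cap-side area A_cap = π/4 × (225 mm)² = 39760 mm^2
Rod-side annular area A_ann = π/4 × (225² − 154²) = 21130 mm^2
Net thrust = P_cap·A_cap − P_rod·A_ann = 890.6 kN − 12.81 kN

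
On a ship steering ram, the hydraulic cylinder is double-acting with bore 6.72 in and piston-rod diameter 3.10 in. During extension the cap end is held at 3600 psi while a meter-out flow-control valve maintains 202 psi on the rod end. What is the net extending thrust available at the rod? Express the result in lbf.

Cap-side area A_cap = π/4 × (6.72 in)² = 35.47 in^2
Rod-side annular area A_ann = π/4 × (6.72² − 3.10²) = 27.92 in^2
Net thrust = P_cap·A_cap − P_rod·A_ann = 1.277e5 lbf − 5640 lbf

F ≈ 1.22e5 lbf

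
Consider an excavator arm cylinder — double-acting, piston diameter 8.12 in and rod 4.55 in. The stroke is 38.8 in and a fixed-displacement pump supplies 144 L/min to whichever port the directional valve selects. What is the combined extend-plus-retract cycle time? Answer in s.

t ≈ 23.1 s

Cap-side area A_cap = π/4 × (8.12 in)² = 51.78 in^2
Rod-side annular area A_ann = π/4 × (8.12² − 4.55²) = 35.53 in^2
t_ext = A_cap·L/Q = 13.72 s
t_ret = A_ann·L/Q = 9.411 s
t_cycle = t_ext + t_ret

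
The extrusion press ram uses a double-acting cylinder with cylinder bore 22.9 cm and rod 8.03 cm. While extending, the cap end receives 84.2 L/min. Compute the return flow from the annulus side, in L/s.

Q_out ≈ 1.23 L/s

Cap-side area A_cap = π/4 × (22.9 cm)² = 411.9 cm^2
Rod-side annular area A_ann = π/4 × (22.9² − 8.03²) = 361.2 cm^2
Piston speed v = Q_in/A_cap; rod-end outflow Q_out = v × A_ann = Q_in × A_ann/A_cap.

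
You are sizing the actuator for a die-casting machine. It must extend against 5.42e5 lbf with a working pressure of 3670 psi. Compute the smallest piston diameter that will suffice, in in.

D ≈ 13.7 in

Extension force acts on the full piston face: F = P × (π/4)D².
D = √(4F / (πP)) = √(4 × 5.42e5 lbf / (π × 3670 psi))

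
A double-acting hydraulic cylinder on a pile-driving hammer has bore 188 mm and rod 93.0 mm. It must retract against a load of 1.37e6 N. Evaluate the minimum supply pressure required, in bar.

P ≈ 653 bar

Rod-side annular area A_ann = π/4 × (188² − 93.0²) = 20970 mm^2
Retraction: pressure acts on the annular area.
P = F / A = 1.37e6 N / A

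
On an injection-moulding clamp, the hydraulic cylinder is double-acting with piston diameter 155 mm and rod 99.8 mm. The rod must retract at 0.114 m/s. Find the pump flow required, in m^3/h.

Rod-side annular area A_ann = π/4 × (155² − 99.8²) = 11050 mm^2
Q = A × v

Q ≈ 4.53 m^3/h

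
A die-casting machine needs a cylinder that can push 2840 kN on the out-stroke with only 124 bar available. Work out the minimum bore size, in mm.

Extension force acts on the full piston face: F = P × (π/4)D².
D = √(4F / (πP)) = √(4 × 2840 kN / (π × 124 bar))

D ≈ 540 mm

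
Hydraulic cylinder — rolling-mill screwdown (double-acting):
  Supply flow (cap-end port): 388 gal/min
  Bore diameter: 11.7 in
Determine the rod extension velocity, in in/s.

Cap-side area A_cap = π/4 × (11.7 in)² = 107.5 in^2
v = Q / A

v ≈ 13.9 in/s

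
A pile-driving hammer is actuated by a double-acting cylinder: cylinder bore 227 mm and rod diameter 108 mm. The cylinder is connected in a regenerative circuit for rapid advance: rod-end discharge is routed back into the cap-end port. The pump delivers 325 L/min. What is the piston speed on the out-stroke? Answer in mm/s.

In regeneration the rod-end outflow joins the pump flow into the cap end, so the net volume the pump must supply per unit advance equals the rod cross-section area.
Rod cross-section A_rod = π/4 × (108 mm)² = 9161 mm^2
v = Q_pump / A_rod

v ≈ 591 mm/s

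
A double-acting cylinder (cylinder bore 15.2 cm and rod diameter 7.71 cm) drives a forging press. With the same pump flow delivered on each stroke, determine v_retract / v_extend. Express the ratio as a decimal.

v_ret/v_ext ≈ 1.35

Cap-side area A_cap = π/4 × (15.2 cm)² = 181.5 cm^2
Rod-side annular area A_ann = π/4 × (15.2² − 7.71²) = 134.8 cm^2
For equal Q, v ∝ 1/A, so v_ret/v_ext = A_cap/A_ann.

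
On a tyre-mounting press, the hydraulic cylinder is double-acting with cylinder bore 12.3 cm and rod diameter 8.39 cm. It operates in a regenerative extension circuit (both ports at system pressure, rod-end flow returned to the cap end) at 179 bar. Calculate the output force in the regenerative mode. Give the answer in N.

F ≈ 99000 N

With equal pressure on both faces, forces on the annular region cancel; the net push is pressure × rod cross-section.
Rod cross-section A_rod = π/4 × (8.39 cm)² = 55.29 cm^2
F = P × A_rod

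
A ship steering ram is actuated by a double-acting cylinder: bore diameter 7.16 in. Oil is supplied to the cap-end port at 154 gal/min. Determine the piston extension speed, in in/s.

Cap-side area A_cap = π/4 × (7.16 in)² = 40.26 in^2
v = Q / A

v ≈ 14.7 in/s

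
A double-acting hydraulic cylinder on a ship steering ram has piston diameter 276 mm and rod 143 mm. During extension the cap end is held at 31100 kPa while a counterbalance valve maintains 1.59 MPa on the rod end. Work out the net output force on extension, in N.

Cap-side area A_cap = π/4 × (276 mm)² = 59830 mm^2
Rod-side annular area A_ann = π/4 × (276² − 143²) = 43770 mm^2
Net thrust = P_cap·A_cap − P_rod·A_ann = 1.861e6 N − 69590 N

F ≈ 1.79e6 N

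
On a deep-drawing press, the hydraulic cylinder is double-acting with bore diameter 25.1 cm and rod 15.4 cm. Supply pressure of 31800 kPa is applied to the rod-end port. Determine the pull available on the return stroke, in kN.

F ≈ 981 kN

Rod-side annular area A_ann = π/4 × (25.1² − 15.4²) = 308.5 cm^2
On retraction the pressure acts on the annular area (bore minus rod).
F = P × A_ann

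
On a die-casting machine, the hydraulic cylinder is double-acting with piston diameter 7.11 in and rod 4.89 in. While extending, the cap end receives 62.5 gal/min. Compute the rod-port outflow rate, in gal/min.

Cap-side area A_cap = π/4 × (7.11 in)² = 39.70 in^2
Rod-side annular area A_ann = π/4 × (7.11² − 4.89²) = 20.92 in^2
Piston speed v = Q_in/A_cap; rod-end outflow Q_out = v × A_ann = Q_in × A_ann/A_cap.

Q_out ≈ 32.9 gal/min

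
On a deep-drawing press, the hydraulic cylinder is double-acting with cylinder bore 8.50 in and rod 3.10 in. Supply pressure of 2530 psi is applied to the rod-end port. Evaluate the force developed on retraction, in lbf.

F ≈ 1.24e5 lbf

Rod-side annular area A_ann = π/4 × (8.50² − 3.10²) = 49.20 in^2
On retraction the pressure acts on the annular area (bore minus rod).
F = P × A_ann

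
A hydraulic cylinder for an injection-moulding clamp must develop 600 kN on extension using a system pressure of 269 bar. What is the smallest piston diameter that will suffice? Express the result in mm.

D ≈ 169 mm

Extension force acts on the full piston face: F = P × (π/4)D².
D = √(4F / (πP)) = √(4 × 600 kN / (π × 269 bar))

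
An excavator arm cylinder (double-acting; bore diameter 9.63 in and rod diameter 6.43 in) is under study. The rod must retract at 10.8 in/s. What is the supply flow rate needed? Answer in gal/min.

Rod-side annular area A_ann = π/4 × (9.63² − 6.43²) = 40.36 in^2
Q = A × v

Q ≈ 113 gal/min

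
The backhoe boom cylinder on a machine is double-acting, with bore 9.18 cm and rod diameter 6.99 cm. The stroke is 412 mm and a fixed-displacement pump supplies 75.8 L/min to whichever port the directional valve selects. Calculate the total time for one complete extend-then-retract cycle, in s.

Cap-side area A_cap = π/4 × (9.18 cm)² = 66.19 cm^2
Rod-side annular area A_ann = π/4 × (9.18² − 6.99²) = 27.81 cm^2
t_ext = A_cap·L/Q = 2.159 s
t_ret = A_ann·L/Q = 0.9070 s
t_cycle = t_ext + t_ret

t ≈ 3.07 s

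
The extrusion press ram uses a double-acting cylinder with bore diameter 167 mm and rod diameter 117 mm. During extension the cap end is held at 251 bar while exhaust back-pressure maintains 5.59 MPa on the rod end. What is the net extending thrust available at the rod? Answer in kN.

Cap-side area A_cap = π/4 × (167 mm)² = 21900 mm^2
Rod-side annular area A_ann = π/4 × (167² − 117²) = 11150 mm^2
Net thrust = P_cap·A_cap − P_rod·A_ann = 549.8 kN − 62.34 kN

F ≈ 487 kN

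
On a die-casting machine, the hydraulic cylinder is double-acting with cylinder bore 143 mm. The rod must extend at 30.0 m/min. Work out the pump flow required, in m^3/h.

Cap-side area A_cap = π/4 × (143 mm)² = 16060 mm^2
Q = A × v

Q ≈ 28.9 m^3/h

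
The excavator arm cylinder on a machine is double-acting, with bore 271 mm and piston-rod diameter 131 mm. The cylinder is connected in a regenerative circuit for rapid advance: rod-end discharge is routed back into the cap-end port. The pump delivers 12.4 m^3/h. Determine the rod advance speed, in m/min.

In regeneration the rod-end outflow joins the pump flow into the cap end, so the net volume the pump must supply per unit advance equals the rod cross-section area.
Rod cross-section A_rod = π/4 × (131 mm)² = 13480 mm^2
v = Q_pump / A_rod

v ≈ 15.3 m/min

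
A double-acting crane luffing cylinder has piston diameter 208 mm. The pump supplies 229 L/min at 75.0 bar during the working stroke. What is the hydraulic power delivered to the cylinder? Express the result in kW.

W ≈ 28.6 kW

Hydraulic power = P × Q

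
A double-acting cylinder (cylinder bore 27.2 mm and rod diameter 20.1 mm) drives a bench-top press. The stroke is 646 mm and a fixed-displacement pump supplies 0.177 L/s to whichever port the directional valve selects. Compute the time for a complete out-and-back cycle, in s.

Cap-side area A_cap = π/4 × (27.2 mm)² = 581.1 mm^2
Rod-side annular area A_ann = π/4 × (27.2² − 20.1²) = 263.8 mm^2
t_ext = A_cap·L/Q = 2.121 s
t_ret = A_ann·L/Q = 0.9627 s
t_cycle = t_ext + t_ret

t ≈ 3.08 s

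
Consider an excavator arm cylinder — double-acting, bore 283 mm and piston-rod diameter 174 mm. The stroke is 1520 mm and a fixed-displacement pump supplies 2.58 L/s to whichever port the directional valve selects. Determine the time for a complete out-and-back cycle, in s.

t ≈ 60.1 s

Cap-side area A_cap = π/4 × (283 mm)² = 62900 mm^2
Rod-side annular area A_ann = π/4 × (283² − 174²) = 39120 mm^2
t_ext = A_cap·L/Q = 37.06 s
t_ret = A_ann·L/Q = 23.05 s
t_cycle = t_ext + t_ret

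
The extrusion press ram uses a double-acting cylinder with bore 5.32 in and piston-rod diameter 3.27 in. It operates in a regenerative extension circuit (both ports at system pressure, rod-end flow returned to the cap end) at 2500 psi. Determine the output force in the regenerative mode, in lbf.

F ≈ 21000 lbf

With equal pressure on both faces, forces on the annular region cancel; the net push is pressure × rod cross-section.
Rod cross-section A_rod = π/4 × (3.27 in)² = 8.398 in^2
F = P × A_rod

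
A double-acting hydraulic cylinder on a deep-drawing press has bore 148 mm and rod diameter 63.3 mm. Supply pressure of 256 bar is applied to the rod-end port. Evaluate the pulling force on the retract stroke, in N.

Rod-side annular area A_ann = π/4 × (148² − 63.3²) = 14060 mm^2
On retraction the pressure acts on the annular area (bore minus rod).
F = P × A_ann

F ≈ 3.60e5 N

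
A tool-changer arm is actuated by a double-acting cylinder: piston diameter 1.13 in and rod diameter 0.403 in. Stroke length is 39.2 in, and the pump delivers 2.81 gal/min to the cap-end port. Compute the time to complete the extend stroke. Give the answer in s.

t ≈ 3.63 s

Cap-side area A_cap = π/4 × (1.13 in)² = 1.003 in^2
Swept volume V = A × L; t = V / Q = A·L / Q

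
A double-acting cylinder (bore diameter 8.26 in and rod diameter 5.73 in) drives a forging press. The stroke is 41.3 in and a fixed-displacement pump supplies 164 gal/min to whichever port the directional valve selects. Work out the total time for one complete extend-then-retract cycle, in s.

Cap-side area A_cap = π/4 × (8.26 in)² = 53.59 in^2
Rod-side annular area A_ann = π/4 × (8.26² − 5.73²) = 27.80 in^2
t_ext = A_cap·L/Q = 3.505 s
t_ret = A_ann·L/Q = 1.818 s
t_cycle = t_ext + t_ret

t ≈ 5.32 s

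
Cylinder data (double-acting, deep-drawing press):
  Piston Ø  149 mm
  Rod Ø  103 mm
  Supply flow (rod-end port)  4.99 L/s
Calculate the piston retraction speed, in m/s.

Rod-side annular area A_ann = π/4 × (149² − 103²) = 9104 mm^2
Flow into the rod-end port fills the annular volume.
v = Q / A

v ≈ 0.548 m/s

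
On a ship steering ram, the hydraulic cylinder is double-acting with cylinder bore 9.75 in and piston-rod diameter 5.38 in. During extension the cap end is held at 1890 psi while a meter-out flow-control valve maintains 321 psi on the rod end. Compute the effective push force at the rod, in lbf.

Cap-side area A_cap = π/4 × (9.75 in)² = 74.66 in^2
Rod-side annular area A_ann = π/4 × (9.75² − 5.38²) = 51.93 in^2
Net thrust = P_cap·A_cap − P_rod·A_ann = 1.411e5 lbf − 16670 lbf

F ≈ 1.24e5 lbf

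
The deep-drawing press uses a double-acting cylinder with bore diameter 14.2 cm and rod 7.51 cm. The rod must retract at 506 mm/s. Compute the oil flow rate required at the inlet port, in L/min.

Q ≈ 346 L/min

Rod-side annular area A_ann = π/4 × (14.2² − 7.51²) = 114.1 cm^2
Q = A × v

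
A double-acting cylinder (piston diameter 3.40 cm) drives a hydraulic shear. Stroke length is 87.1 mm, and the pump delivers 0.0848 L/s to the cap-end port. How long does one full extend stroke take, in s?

t ≈ 0.933 s

Cap-side area A_cap = π/4 × (3.40 cm)² = 9.079 cm^2
Swept volume V = A × L; t = V / Q = A·L / Q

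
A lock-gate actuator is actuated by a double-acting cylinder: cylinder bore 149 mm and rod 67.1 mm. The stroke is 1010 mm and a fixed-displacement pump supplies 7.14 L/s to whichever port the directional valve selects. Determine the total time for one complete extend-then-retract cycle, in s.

t ≈ 4.43 s

Cap-side area A_cap = π/4 × (149 mm)² = 17440 mm^2
Rod-side annular area A_ann = π/4 × (149² − 67.1²) = 13900 mm^2
t_ext = A_cap·L/Q = 2.467 s
t_ret = A_ann·L/Q = 1.966 s
t_cycle = t_ext + t_ret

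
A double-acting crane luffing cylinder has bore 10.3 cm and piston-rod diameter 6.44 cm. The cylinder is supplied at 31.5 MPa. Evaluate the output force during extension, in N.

F ≈ 2.62e5 N

Cap-side area A_cap = π/4 × (10.3 cm)² = 83.32 cm^2
F = P × A_cap = 31.5 MPa × A_cap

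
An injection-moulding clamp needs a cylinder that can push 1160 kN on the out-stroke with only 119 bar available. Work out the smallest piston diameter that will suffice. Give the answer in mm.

Extension force acts on the full piston face: F = P × (π/4)D².
D = √(4F / (πP)) = √(4 × 1160 kN / (π × 119 bar))

D ≈ 352 mm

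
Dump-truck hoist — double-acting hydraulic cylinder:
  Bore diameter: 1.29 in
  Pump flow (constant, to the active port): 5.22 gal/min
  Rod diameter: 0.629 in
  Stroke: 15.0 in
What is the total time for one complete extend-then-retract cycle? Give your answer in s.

Cap-side area A_cap = π/4 × (1.29 in)² = 1.307 in^2
Rod-side annular area A_ann = π/4 × (1.29² − 0.629²) = 0.9962 in^2
t_ext = A_cap·L/Q = 0.9755 s
t_ret = A_ann·L/Q = 0.7436 s
t_cycle = t_ext + t_ret

t ≈ 1.72 s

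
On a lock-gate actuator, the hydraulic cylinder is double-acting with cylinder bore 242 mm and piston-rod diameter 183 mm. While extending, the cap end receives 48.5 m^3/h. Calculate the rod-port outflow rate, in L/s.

Q_out ≈ 5.77 L/s

Cap-side area A_cap = π/4 × (242 mm)² = 46000 mm^2
Rod-side annular area A_ann = π/4 × (242² − 183²) = 19690 mm^2
Piston speed v = Q_in/A_cap; rod-end outflow Q_out = v × A_ann = Q_in × A_ann/A_cap.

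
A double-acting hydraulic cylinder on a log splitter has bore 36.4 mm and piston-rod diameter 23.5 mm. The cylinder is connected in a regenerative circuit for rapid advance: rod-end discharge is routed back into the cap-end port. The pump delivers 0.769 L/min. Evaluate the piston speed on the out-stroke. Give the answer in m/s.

In regeneration the rod-end outflow joins the pump flow into the cap end, so the net volume the pump must supply per unit advance equals the rod cross-section area.
Rod cross-section A_rod = π/4 × (23.5 mm)² = 433.7 mm^2
v = Q_pump / A_rod

v ≈ 0.0295 m/s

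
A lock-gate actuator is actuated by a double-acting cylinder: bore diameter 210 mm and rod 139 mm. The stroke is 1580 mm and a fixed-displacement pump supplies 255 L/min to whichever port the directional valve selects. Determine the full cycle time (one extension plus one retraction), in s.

Cap-side area A_cap = π/4 × (210 mm)² = 34640 mm^2
Rod-side annular area A_ann = π/4 × (210² − 139²) = 19460 mm^2
t_ext = A_cap·L/Q = 12.88 s
t_ret = A_ann·L/Q = 7.235 s
t_cycle = t_ext + t_ret

t ≈ 20.1 s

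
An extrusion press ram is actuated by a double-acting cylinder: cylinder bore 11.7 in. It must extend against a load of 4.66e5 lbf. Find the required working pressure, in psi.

Cap-side area A_cap = π/4 × (11.7 in)² = 107.5 in^2
P = F / A = 4.66e5 lbf / A

P ≈ 4330 psi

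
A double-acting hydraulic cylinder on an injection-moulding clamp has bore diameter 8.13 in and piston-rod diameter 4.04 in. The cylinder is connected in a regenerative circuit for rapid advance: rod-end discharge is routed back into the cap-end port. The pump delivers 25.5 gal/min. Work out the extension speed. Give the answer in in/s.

In regeneration the rod-end outflow joins the pump flow into the cap end, so the net volume the pump must supply per unit advance equals the rod cross-section area.
Rod cross-section A_rod = π/4 × (4.04 in)² = 12.82 in^2
v = Q_pump / A_rod

v ≈ 7.66 in/s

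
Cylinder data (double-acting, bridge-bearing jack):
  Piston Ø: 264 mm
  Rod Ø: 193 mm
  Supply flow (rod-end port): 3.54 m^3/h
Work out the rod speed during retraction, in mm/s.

Rod-side annular area A_ann = π/4 × (264² − 193²) = 25480 mm^2
Flow into the rod-end port fills the annular volume.
v = Q / A

v ≈ 38.6 mm/s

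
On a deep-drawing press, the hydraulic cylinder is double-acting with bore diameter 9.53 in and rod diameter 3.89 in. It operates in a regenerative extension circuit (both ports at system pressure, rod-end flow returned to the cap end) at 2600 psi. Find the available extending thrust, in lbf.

With equal pressure on both faces, forces on the annular region cancel; the net push is pressure × rod cross-section.
Rod cross-section A_rod = π/4 × (3.89 in)² = 11.88 in^2
F = P × A_rod

F ≈ 30900 lbf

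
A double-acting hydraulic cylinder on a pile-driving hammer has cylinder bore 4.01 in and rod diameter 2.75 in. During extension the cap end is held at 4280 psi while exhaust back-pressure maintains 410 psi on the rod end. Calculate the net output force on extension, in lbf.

F ≈ 51300 lbf

Cap-side area A_cap = π/4 × (4.01 in)² = 12.63 in^2
Rod-side annular area A_ann = π/4 × (4.01² − 2.75²) = 6.690 in^2
Net thrust = P_cap·A_cap − P_rod·A_ann = 54050 lbf − 2743 lbf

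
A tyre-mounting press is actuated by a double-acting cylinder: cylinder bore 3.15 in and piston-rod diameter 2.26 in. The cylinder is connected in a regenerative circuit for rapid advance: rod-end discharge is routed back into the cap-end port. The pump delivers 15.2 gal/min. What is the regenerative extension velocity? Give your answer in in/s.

In regeneration the rod-end outflow joins the pump flow into the cap end, so the net volume the pump must supply per unit advance equals the rod cross-section area.
Rod cross-section A_rod = π/4 × (2.26 in)² = 4.011 in^2
v = Q_pump / A_rod

v ≈ 14.6 in/s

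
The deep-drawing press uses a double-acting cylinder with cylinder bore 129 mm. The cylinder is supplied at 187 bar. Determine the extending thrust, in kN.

Cap-side area A_cap = π/4 × (129 mm)² = 13070 mm^2
F = P × A_cap = 187 bar × A_cap

F ≈ 244 kN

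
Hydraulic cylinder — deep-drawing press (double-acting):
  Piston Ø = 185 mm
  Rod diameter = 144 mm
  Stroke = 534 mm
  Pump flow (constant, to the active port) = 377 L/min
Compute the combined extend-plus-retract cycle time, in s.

t ≈ 3.18 s

Cap-side area A_cap = π/4 × (185 mm)² = 26880 mm^2
Rod-side annular area A_ann = π/4 × (185² − 144²) = 10590 mm^2
t_ext = A_cap·L/Q = 2.284 s
t_ret = A_ann·L/Q = 0.9004 s
t_cycle = t_ext + t_ret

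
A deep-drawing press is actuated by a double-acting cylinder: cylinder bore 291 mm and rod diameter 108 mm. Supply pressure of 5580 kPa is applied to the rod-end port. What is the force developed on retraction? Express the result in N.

F ≈ 3.20e5 N

Rod-side annular area A_ann = π/4 × (291² − 108²) = 57350 mm^2
On retraction the pressure acts on the annular area (bore minus rod).
F = P × A_ann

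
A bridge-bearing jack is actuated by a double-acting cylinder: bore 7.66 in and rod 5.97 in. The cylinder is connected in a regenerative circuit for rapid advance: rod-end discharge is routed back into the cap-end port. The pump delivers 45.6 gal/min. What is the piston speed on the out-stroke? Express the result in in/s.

In regeneration the rod-end outflow joins the pump flow into the cap end, so the net volume the pump must supply per unit advance equals the rod cross-section area.
Rod cross-section A_rod = π/4 × (5.97 in)² = 27.99 in^2
v = Q_pump / A_rod

v ≈ 6.27 in/s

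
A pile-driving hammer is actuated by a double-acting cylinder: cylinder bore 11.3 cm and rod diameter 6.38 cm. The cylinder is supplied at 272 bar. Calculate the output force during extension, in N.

Cap-side area A_cap = π/4 × (11.3 cm)² = 100.3 cm^2
F = P × A_cap = 272 bar × A_cap

F ≈ 2.73e5 N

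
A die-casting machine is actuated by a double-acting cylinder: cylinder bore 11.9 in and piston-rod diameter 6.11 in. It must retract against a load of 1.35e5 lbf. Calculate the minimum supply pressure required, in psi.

P ≈ 1650 psi

Rod-side annular area A_ann = π/4 × (11.9² − 6.11²) = 81.90 in^2
Retraction: pressure acts on the annular area.
P = F / A = 1.35e5 lbf / A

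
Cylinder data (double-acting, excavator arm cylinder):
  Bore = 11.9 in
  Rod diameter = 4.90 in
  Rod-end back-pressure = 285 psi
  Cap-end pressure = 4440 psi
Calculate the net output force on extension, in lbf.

Cap-side area A_cap = π/4 × (11.9 in)² = 111.2 in^2
Rod-side annular area A_ann = π/4 × (11.9² − 4.90²) = 92.36 in^2
Net thrust = P_cap·A_cap − P_rod·A_ann = 4.938e5 lbf − 26320 lbf

F ≈ 4.67e5 lbf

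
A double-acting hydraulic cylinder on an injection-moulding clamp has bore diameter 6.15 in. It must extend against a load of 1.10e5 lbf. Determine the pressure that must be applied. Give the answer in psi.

P ≈ 3700 psi

Cap-side area A_cap = π/4 × (6.15 in)² = 29.71 in^2
P = F / A = 1.10e5 lbf / A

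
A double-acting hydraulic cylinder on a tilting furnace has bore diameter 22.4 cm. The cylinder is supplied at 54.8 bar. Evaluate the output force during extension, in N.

F ≈ 2.16e5 N

Cap-side area A_cap = π/4 × (22.4 cm)² = 394.1 cm^2
F = P × A_cap = 54.8 bar × A_cap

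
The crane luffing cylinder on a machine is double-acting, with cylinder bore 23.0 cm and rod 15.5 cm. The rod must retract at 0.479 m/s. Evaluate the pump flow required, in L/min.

Q ≈ 652 L/min

Rod-side annular area A_ann = π/4 × (23.0² − 15.5²) = 226.8 cm^2
Q = A × v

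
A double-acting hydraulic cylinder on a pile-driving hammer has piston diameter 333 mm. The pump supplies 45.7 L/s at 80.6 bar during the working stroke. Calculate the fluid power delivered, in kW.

Hydraulic power = P × Q

W ≈ 368 kW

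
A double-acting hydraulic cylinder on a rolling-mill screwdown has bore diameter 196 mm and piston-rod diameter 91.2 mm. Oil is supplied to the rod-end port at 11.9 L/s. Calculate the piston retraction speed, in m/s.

Rod-side annular area A_ann = π/4 × (196² − 91.2²) = 23640 mm^2
Flow into the rod-end port fills the annular volume.
v = Q / A

v ≈ 0.503 m/s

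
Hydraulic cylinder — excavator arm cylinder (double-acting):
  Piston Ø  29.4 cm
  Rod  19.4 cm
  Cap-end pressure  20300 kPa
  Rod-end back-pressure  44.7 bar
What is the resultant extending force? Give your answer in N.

Cap-side area A_cap = π/4 × (29.4 cm)² = 678.9 cm^2
Rod-side annular area A_ann = π/4 × (29.4² − 19.4²) = 383.3 cm^2
Net thrust = P_cap·A_cap − P_rod·A_ann = 1.378e6 N − 1.713e5 N

F ≈ 1.21e6 N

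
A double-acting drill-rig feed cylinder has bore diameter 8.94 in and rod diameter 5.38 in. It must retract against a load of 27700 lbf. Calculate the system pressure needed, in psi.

Rod-side annular area A_ann = π/4 × (8.94² − 5.38²) = 40.04 in^2
Retraction: pressure acts on the annular area.
P = F / A = 27700 lbf / A

P ≈ 692 psi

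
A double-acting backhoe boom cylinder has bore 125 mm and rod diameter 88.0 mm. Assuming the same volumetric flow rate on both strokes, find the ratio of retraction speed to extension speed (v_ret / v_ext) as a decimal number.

v_ret/v_ext ≈ 1.98

Cap-side area A_cap = π/4 × (125 mm)² = 12270 mm^2
Rod-side annular area A_ann = π/4 × (125² − 88.0²) = 6190 mm^2
For equal Q, v ∝ 1/A, so v_ret/v_ext = A_cap/A_ann.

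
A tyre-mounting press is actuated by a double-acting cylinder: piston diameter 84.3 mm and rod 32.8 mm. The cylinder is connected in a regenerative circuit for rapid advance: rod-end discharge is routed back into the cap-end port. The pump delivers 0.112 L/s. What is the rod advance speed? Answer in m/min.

In regeneration the rod-end outflow joins the pump flow into the cap end, so the net volume the pump must supply per unit advance equals the rod cross-section area.
Rod cross-section A_rod = π/4 × (32.8 mm)² = 845.0 mm^2
v = Q_pump / A_rod

v ≈ 7.95 m/min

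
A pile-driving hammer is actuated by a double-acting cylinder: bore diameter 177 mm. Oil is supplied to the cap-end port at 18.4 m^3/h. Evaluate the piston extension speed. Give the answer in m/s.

Cap-side area A_cap = π/4 × (177 mm)² = 24610 mm^2
v = Q / A

v ≈ 0.208 m/s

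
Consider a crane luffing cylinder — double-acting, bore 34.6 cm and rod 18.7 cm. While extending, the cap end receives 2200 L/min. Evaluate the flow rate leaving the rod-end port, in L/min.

Q_out ≈ 1560 L/min

Cap-side area A_cap = π/4 × (34.6 cm)² = 940.2 cm^2
Rod-side annular area A_ann = π/4 × (34.6² − 18.7²) = 665.6 cm^2
Piston speed v = Q_in/A_cap; rod-end outflow Q_out = v × A_ann = Q_in × A_ann/A_cap.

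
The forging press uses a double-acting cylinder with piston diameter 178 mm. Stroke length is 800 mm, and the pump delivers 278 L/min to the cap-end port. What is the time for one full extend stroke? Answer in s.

Cap-side area A_cap = π/4 × (178 mm)² = 24880 mm^2
Swept volume V = A × L; t = V / Q = A·L / Q

t ≈ 4.30 s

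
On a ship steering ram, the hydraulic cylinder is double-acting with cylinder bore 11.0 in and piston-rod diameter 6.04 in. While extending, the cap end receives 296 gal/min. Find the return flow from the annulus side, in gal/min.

Cap-side area A_cap = π/4 × (11.0 in)² = 95.03 in^2
Rod-side annular area A_ann = π/4 × (11.0² − 6.04²) = 66.38 in^2
Piston speed v = Q_in/A_cap; rod-end outflow Q_out = v × A_ann = Q_in × A_ann/A_cap.

Q_out ≈ 207 gal/min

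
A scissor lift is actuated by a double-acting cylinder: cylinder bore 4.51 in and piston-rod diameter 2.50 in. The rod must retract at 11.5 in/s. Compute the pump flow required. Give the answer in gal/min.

Q ≈ 33.1 gal/min

Rod-side annular area A_ann = π/4 × (4.51² − 2.50²) = 11.07 in^2
Q = A × v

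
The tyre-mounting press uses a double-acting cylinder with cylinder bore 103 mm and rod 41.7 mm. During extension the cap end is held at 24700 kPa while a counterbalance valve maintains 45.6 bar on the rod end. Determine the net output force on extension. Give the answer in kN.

Cap-side area A_cap = π/4 × (103 mm)² = 8332 mm^2
Rod-side annular area A_ann = π/4 × (103² − 41.7²) = 6967 mm^2
Net thrust = P_cap·A_cap − P_rod·A_ann = 205.8 kN − 31.77 kN

F ≈ 174 kN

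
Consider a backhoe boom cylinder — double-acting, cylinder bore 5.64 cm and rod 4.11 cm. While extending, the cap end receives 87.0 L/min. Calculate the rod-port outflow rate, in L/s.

Q_out ≈ 0.680 L/s

Cap-side area A_cap = π/4 × (5.64 cm)² = 24.98 cm^2
Rod-side annular area A_ann = π/4 × (5.64² − 4.11²) = 11.72 cm^2
Piston speed v = Q_in/A_cap; rod-end outflow Q_out = v × A_ann = Q_in × A_ann/A_cap.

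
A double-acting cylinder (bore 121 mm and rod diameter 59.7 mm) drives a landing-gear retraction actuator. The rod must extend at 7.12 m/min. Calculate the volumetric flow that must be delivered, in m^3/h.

Cap-side area A_cap = π/4 × (121 mm)² = 11500 mm^2
Q = A × v

Q ≈ 4.91 m^3/h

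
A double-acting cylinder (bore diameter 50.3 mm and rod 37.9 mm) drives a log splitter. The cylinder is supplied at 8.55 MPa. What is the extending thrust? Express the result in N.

Cap-side area A_cap = π/4 × (50.3 mm)² = 1987 mm^2
F = P × A_cap = 8.55 MPa × A_cap

F ≈ 17000 N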